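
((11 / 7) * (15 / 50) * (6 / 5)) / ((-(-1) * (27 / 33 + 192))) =363 / 123725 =0.00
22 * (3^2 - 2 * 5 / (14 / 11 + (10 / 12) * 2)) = 11946 / 97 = 123.15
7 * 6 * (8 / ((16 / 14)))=294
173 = 173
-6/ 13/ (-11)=0.04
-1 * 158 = -158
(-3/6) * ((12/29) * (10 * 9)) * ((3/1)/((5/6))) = -1944/29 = -67.03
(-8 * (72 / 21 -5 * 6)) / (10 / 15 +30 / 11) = 3069 / 49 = 62.63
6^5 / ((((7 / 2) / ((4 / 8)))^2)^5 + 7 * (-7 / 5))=9720 / 353094049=0.00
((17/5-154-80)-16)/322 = -1233/1610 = -0.77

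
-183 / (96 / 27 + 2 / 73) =-120231 / 2354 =-51.08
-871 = -871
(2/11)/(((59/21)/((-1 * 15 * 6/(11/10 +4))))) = -12600/11033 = -1.14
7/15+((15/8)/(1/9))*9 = 18281/120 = 152.34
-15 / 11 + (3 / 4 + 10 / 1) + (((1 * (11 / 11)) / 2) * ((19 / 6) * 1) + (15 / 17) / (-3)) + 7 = 9916 / 561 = 17.68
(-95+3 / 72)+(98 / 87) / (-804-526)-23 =-7799461 / 66120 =-117.96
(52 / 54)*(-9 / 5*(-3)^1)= 26 / 5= 5.20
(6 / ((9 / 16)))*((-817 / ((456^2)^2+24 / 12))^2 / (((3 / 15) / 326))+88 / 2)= 219351268428036942799056 / 467367759434731622401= 469.33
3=3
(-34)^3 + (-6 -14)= -39324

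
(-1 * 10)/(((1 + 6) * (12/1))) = -5/42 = -0.12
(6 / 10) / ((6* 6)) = 1 / 60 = 0.02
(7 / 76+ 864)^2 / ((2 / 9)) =38814122169 / 11552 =3359948.25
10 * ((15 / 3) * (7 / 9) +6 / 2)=620 / 9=68.89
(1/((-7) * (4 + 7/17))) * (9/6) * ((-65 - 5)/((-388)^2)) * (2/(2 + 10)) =17/4516320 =0.00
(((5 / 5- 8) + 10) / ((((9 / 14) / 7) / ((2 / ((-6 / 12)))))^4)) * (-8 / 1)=-188900999168 / 2187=-86374485.22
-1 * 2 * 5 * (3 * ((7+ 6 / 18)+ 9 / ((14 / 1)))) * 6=-10050 / 7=-1435.71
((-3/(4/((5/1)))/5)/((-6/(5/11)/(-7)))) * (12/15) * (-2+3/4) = 0.40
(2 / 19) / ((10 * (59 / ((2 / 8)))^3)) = 1 / 1248704320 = 0.00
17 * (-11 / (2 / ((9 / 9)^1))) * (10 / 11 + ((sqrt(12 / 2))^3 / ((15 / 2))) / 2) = -187 * sqrt(6) / 5 - 85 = -176.61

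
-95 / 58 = -1.64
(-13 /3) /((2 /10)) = -65 /3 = -21.67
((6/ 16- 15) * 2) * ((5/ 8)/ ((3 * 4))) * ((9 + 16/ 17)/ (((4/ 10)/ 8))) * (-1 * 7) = 1153425/ 544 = 2120.27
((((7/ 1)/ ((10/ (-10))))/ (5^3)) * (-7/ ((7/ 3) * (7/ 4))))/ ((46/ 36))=216/ 2875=0.08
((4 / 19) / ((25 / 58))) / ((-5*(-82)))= 116 / 97375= 0.00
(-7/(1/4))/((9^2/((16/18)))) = -224/729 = -0.31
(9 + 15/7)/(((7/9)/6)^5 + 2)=35814871872/6428427985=5.57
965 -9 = 956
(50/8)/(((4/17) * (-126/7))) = -425/288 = -1.48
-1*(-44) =44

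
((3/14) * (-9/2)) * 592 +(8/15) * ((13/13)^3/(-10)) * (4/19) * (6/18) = -17083012/29925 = -570.86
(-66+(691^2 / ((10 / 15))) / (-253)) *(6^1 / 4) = -4397517 / 1012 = -4345.37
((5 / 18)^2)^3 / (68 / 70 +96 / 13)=7109375 / 129314475648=0.00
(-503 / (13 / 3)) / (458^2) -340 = -927158389 / 2726932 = -340.00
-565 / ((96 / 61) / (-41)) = 14719.43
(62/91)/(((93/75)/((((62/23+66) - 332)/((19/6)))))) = -1816800/39767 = -45.69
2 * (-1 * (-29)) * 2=116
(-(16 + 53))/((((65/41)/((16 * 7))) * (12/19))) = -501676/65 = -7718.09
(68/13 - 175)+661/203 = -439428/2639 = -166.51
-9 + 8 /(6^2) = -79 /9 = -8.78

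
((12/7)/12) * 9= 9/7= 1.29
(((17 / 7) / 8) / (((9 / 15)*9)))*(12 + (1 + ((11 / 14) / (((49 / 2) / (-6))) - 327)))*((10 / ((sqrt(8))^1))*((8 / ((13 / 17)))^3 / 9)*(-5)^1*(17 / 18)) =306030298352000*sqrt(2) / 11536418439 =37515.30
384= 384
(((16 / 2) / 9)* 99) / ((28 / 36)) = 792 / 7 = 113.14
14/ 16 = 7/ 8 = 0.88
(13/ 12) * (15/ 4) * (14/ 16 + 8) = 4615/ 128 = 36.05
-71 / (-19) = 71 / 19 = 3.74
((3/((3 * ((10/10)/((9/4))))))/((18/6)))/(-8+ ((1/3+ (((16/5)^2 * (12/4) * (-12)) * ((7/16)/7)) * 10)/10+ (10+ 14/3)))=-75/1634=-0.05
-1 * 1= -1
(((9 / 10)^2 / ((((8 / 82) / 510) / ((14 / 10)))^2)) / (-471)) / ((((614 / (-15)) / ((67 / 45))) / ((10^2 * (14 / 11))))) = 904314506949 / 2120756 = 426411.39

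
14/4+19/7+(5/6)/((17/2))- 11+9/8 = -10175/2856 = -3.56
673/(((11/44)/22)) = 59224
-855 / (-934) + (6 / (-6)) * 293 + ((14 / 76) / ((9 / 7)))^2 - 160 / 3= -345.40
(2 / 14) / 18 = 1 / 126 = 0.01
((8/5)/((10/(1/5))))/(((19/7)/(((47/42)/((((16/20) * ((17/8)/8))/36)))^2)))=423.72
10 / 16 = 5 / 8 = 0.62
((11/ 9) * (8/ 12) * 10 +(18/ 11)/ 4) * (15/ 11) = 25415/ 2178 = 11.67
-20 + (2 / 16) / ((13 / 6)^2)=-6751 / 338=-19.97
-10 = -10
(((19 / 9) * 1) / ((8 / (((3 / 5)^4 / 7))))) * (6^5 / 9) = 18468 / 4375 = 4.22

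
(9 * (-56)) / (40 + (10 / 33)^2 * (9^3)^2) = -15246 / 1477435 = -0.01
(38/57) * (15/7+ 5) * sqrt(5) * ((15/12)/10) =25 * sqrt(5)/42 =1.33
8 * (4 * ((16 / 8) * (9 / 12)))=48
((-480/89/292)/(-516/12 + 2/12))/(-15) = -48/1669729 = -0.00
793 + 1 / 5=3966 / 5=793.20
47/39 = 1.21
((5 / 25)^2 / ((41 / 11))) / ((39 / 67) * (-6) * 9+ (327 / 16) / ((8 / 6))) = -0.00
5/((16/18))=45/8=5.62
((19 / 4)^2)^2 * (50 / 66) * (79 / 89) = 257383975 / 751872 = 342.32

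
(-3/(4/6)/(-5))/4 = 9/40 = 0.22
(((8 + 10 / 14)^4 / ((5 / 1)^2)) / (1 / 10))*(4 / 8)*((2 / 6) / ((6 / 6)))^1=13845841 / 36015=384.45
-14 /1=-14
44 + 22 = 66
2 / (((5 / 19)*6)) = 19 / 15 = 1.27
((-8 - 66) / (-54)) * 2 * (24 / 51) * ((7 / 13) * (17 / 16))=0.74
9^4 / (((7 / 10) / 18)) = 1180980 / 7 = 168711.43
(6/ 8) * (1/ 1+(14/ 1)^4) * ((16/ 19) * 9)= 4149036/ 19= 218370.32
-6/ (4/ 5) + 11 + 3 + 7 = 27/ 2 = 13.50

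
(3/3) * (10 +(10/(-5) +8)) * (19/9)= 33.78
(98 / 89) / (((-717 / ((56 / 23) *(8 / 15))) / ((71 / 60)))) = -779296 / 330232275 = -0.00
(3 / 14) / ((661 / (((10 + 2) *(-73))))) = -0.28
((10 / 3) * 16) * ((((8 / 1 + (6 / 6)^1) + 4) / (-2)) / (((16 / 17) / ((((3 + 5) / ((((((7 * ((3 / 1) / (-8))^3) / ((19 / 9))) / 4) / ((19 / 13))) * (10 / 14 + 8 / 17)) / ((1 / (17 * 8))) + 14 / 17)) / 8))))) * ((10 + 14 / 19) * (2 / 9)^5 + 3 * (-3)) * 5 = -1536672462790400 / 370727277651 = -4145.02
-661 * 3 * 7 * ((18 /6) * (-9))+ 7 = 374794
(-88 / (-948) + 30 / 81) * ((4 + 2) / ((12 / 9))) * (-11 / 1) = -5434 / 237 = -22.93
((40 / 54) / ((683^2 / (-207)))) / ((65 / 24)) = -736 / 6064357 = -0.00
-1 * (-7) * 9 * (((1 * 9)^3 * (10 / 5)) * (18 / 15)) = 551124 / 5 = 110224.80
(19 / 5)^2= 361 / 25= 14.44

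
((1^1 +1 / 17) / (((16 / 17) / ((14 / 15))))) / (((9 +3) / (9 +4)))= 91 / 80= 1.14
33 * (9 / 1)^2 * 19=50787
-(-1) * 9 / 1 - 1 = 8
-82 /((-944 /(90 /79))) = 1845 /18644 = 0.10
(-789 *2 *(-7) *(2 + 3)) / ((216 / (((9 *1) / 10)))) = 1841 / 8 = 230.12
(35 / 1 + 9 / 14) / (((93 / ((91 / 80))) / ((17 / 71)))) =110279 / 1056480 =0.10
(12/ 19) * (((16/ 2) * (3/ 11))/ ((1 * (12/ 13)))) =312/ 209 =1.49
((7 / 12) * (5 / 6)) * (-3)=-35 / 24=-1.46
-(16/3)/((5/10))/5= -2.13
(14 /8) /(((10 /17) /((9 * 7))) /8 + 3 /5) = 37485 /12877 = 2.91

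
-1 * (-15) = 15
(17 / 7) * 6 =102 / 7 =14.57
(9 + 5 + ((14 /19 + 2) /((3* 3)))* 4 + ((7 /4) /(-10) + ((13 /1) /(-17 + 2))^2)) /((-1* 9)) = -1.75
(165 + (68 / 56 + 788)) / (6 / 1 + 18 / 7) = 4453 / 40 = 111.32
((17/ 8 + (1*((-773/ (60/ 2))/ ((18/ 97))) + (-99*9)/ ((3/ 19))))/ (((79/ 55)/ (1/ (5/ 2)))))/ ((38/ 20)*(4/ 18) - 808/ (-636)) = -950.90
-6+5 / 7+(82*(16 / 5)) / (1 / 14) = 3668.31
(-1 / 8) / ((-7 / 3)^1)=3 / 56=0.05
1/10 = 0.10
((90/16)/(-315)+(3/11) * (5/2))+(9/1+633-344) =183977/616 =298.66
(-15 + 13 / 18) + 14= -5 / 18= -0.28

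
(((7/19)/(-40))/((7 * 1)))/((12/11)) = -11/9120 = -0.00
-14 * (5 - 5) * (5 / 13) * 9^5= 0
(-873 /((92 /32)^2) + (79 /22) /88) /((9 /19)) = -2054401619 /9217296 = -222.89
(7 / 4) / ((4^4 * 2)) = 7 / 2048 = 0.00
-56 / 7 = -8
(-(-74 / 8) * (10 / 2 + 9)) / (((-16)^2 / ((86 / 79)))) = 11137 / 20224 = 0.55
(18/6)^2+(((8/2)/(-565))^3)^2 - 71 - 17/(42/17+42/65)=-7557257148497714284001/112035028687271812500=-67.45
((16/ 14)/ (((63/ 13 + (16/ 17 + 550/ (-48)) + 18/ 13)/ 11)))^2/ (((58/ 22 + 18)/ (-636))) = -1524130576809984/ 5749258742675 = -265.10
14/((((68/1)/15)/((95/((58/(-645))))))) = -6433875/1972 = -3262.61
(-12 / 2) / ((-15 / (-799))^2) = -17024.03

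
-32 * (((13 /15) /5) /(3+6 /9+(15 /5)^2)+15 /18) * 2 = -77248 /1425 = -54.21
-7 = -7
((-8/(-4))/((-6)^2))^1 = 1/18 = 0.06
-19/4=-4.75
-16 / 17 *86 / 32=-43 / 17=-2.53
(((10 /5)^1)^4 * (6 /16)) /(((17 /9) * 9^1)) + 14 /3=256 /51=5.02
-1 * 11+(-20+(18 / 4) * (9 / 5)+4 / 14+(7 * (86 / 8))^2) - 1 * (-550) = 3466371 / 560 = 6189.95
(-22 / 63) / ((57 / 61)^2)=-81862 / 204687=-0.40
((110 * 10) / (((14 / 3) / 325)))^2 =287564062500 / 49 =5868654336.73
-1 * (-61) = 61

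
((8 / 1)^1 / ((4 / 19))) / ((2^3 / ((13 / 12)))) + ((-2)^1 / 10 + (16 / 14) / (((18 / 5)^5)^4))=275846600839109684948307701 / 55773533446732842013163520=4.95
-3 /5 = -0.60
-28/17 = -1.65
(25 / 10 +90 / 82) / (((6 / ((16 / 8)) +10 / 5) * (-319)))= -59 / 26158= -0.00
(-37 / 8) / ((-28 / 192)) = 222 / 7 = 31.71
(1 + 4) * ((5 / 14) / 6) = 25 / 84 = 0.30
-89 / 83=-1.07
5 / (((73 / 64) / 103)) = 32960 / 73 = 451.51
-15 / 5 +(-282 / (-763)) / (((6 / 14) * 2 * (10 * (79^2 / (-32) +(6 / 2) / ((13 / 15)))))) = -130307831 / 43432685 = -3.00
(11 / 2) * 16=88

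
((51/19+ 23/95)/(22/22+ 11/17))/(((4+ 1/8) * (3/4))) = 37808/65835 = 0.57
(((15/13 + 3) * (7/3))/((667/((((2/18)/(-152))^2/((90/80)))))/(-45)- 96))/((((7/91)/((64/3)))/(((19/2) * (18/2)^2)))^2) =-91961775360/6501269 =-14145.20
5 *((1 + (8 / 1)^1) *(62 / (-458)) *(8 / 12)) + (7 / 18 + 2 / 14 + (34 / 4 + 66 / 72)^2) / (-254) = -28744579 / 6514592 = -4.41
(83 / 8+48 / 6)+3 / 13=1935 / 104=18.61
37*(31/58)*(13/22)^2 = 193843/28072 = 6.91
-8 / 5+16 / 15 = -8 / 15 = -0.53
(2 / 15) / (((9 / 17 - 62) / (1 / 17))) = -2 / 15675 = -0.00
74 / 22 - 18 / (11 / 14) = -215 / 11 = -19.55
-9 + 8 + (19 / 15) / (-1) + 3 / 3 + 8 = 101 / 15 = 6.73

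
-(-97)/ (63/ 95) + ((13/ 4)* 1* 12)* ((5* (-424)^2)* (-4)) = -8834183425/ 63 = -140225133.73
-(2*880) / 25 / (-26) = 176 / 65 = 2.71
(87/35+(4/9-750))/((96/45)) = -235327/672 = -350.19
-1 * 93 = -93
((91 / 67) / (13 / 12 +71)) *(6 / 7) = 936 / 57955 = 0.02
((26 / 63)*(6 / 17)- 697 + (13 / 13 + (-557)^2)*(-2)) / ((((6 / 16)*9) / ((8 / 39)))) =-14193105728 / 375921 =-37755.55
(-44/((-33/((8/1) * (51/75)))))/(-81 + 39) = -272/1575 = -0.17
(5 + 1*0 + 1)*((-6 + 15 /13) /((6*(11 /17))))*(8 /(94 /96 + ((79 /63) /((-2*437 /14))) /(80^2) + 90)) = -215666841600 /327477825103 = -0.66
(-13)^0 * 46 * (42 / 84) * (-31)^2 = 22103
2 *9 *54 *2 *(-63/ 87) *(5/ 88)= -25515/ 319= -79.98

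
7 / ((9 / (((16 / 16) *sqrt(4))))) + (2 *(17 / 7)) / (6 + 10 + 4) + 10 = 7433 / 630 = 11.80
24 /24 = 1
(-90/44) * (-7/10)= 63/44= 1.43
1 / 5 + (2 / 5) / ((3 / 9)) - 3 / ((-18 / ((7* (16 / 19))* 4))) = 1519 / 285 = 5.33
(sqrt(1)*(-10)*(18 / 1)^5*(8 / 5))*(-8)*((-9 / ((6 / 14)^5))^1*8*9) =-10840053547008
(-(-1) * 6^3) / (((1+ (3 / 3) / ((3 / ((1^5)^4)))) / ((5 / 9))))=90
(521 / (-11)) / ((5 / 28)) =-14588 / 55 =-265.24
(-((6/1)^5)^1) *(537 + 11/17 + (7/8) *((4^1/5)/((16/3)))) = -4181764.13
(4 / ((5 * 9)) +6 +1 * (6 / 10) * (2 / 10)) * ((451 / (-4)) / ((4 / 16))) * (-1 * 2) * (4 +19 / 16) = 52293901 / 1800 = 29052.17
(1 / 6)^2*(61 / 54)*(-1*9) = -61 / 216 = -0.28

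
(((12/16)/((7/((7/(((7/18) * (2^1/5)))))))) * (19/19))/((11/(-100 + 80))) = -675/77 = -8.77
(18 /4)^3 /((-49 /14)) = -729 /28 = -26.04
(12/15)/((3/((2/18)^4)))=4/98415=0.00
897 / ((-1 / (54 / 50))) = -24219 / 25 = -968.76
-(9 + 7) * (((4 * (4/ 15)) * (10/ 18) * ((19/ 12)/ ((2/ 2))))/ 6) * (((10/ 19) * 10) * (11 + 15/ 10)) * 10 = -400000/ 243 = -1646.09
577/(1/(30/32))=8655/16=540.94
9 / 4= 2.25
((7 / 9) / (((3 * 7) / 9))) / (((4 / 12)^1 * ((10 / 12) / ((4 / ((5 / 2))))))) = 48 / 25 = 1.92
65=65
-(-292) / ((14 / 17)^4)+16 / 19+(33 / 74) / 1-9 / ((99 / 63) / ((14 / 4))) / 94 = 1109862212917 / 1745291702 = 635.92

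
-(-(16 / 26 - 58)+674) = -9508 / 13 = -731.38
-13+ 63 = 50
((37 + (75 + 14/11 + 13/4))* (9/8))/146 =46143/51392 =0.90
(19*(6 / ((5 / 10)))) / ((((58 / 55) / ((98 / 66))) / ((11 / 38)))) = 2695 / 29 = 92.93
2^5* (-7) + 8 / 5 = -1112 / 5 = -222.40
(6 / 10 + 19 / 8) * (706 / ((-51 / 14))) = -17297 / 30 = -576.57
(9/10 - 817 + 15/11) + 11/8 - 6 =-360519/440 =-819.36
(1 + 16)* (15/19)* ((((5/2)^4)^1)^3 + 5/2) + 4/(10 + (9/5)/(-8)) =24343074446665/30429184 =799991.04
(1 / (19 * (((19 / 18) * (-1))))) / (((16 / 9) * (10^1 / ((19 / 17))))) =-81 / 25840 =-0.00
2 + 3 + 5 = 10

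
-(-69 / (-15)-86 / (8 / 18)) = 1889 / 10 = 188.90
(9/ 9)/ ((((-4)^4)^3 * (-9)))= -1/ 150994944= -0.00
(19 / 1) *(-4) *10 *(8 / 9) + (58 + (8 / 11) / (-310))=-9476426 / 15345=-617.56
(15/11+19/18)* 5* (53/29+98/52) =744845/16588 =44.90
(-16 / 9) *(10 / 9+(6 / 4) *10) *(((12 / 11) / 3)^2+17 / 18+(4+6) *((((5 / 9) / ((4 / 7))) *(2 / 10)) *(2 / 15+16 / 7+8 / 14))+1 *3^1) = -74971960 / 264627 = -283.31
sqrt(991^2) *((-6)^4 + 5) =1289291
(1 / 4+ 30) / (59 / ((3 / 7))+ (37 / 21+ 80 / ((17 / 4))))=0.19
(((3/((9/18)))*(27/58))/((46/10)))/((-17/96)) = -38880/11339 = -3.43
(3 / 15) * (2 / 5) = 2 / 25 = 0.08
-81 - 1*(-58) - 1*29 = -52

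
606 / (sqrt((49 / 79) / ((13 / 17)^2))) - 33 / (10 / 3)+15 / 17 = -1533 / 170+7878 * sqrt(79) / 119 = 579.40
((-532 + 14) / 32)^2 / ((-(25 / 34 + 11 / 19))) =-21667163 / 108672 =-199.38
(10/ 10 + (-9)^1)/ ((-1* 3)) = 8/ 3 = 2.67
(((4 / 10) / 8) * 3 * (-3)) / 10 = -0.04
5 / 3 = 1.67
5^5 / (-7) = -3125 / 7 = -446.43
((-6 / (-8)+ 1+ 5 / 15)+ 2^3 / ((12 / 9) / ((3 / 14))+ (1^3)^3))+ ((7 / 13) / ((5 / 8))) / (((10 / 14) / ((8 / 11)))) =174527 / 42900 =4.07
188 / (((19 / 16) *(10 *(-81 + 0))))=-1504 / 7695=-0.20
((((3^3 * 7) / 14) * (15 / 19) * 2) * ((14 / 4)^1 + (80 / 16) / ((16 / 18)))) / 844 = 29565 / 128288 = 0.23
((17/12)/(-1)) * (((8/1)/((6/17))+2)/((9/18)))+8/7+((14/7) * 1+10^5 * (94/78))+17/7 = 98647324/819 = 120448.50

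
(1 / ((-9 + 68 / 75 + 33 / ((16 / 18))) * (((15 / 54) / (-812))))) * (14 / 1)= -24554880 / 17419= -1409.66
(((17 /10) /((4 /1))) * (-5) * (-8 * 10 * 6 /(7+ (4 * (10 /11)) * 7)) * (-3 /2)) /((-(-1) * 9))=-110 /21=-5.24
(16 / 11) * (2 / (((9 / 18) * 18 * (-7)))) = -32 / 693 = -0.05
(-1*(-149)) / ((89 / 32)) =4768 / 89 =53.57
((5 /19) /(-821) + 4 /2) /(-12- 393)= -31193 /6317595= -0.00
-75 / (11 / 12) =-900 / 11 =-81.82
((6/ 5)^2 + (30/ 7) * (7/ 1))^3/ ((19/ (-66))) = -32048785296/ 296875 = -107953.80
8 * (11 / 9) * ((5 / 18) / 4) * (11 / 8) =605 / 648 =0.93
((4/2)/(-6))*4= -4/3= -1.33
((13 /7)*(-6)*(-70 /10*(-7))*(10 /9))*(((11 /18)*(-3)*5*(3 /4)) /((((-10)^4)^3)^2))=1001 /240000000000000000000000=0.00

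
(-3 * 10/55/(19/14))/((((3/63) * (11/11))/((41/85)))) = -72324/17765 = -4.07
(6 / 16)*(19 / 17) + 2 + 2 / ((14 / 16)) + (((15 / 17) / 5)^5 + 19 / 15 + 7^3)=416211489193 / 1192679880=348.97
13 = 13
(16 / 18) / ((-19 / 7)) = -56 / 171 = -0.33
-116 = -116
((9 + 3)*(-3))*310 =-11160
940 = 940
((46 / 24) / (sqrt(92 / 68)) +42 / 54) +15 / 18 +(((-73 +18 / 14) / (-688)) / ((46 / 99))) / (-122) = 195724951 / 121623264 +sqrt(391) / 12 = 3.26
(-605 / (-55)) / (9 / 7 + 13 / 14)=4.97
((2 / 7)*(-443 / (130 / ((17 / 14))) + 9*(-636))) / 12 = -10425211 / 76440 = -136.38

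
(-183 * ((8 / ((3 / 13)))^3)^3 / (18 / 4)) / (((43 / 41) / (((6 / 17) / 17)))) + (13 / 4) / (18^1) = -113910490971715897713371 / 1956805128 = -58212485925024.57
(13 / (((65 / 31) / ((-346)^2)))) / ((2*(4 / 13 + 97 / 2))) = 48245548 / 6345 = 7603.71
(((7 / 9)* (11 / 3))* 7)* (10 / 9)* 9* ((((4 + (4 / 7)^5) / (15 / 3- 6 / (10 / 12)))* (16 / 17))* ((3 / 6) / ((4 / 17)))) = -6825200 / 9261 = -736.98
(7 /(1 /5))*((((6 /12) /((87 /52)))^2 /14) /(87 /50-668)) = -84500 /252146097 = -0.00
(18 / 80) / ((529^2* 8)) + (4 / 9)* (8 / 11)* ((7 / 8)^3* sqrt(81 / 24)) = 9 / 89549120 + 343* sqrt(6) / 2112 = 0.40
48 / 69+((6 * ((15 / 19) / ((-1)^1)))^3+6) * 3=-47351630 / 157757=-300.16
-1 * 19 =-19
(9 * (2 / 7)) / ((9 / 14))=4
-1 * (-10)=10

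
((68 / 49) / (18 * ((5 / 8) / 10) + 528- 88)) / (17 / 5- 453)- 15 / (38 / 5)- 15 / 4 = -21137024275 / 3692900876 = -5.72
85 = 85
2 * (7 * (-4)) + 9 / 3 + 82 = 29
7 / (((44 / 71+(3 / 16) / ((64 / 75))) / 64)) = 32571392 / 61031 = 533.69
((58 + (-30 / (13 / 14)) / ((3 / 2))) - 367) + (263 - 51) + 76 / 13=-1465 / 13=-112.69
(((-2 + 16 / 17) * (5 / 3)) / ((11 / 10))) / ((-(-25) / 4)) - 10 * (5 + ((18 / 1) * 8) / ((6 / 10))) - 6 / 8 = -1833353 / 748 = -2451.01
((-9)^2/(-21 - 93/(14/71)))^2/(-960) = -11907/422832080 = -0.00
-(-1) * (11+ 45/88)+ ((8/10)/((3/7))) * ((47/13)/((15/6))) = 1219291/85800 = 14.21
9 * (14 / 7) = 18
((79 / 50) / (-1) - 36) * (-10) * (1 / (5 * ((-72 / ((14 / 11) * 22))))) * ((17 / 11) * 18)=-223601 / 275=-813.09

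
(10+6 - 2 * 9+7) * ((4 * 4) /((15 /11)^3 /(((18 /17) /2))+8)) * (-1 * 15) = -1597200 /17023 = -93.83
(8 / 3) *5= 40 / 3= 13.33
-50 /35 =-10 /7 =-1.43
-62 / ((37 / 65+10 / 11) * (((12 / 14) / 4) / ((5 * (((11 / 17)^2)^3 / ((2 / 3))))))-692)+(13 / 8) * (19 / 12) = 373104639957569 / 140128639519392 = 2.66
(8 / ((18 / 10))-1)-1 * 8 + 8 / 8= -32 / 9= -3.56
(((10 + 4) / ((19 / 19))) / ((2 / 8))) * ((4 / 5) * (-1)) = -224 / 5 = -44.80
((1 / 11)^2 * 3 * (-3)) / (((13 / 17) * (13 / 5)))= -765 / 20449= -0.04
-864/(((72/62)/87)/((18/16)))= -72819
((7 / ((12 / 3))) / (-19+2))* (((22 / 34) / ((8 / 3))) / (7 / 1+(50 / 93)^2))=-1997919 / 583021664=-0.00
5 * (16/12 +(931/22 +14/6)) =15175/66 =229.92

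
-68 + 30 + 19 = -19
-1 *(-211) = 211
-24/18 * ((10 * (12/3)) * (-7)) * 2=2240/3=746.67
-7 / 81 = -0.09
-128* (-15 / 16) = 120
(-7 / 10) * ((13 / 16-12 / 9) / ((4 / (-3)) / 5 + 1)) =175 / 352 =0.50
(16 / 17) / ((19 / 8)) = 128 / 323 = 0.40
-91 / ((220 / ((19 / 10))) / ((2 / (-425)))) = 1729 / 467500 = 0.00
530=530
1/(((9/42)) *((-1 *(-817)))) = 14/2451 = 0.01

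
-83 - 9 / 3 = -86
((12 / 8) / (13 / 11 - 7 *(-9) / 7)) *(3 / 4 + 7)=1.14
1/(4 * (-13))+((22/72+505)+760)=296077/234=1265.29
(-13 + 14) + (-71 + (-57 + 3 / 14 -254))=-5331 / 14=-380.79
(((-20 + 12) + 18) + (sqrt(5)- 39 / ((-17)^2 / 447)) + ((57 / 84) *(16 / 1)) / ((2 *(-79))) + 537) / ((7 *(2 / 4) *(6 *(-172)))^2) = sqrt(5) / 13046544 + 19442117 / 521264880612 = 0.00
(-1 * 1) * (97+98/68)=-3347/34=-98.44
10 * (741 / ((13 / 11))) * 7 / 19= 2310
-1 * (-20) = 20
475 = 475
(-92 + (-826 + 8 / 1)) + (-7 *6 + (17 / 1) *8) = -816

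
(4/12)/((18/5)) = 5/54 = 0.09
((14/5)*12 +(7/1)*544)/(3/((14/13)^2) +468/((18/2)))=3764768/53495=70.38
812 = 812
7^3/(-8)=-343/8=-42.88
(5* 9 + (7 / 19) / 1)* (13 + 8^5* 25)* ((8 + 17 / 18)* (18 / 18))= 332432802.82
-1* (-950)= 950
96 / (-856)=-12 / 107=-0.11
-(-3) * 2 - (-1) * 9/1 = 15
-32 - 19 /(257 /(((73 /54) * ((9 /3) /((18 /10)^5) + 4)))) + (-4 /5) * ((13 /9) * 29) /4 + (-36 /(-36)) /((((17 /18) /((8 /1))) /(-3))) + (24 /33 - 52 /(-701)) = -11709822205340399 /179039066363190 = -65.40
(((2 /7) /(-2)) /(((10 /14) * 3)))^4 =1 /50625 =0.00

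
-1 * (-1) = 1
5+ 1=6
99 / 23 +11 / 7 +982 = 159048 / 161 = 987.88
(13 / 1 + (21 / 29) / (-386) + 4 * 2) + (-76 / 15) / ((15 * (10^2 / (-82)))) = 1339613377 / 62966250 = 21.28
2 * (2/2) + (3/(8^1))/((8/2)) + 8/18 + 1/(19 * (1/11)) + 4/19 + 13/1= 16.33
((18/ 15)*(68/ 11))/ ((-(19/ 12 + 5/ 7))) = -34272/ 10615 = -3.23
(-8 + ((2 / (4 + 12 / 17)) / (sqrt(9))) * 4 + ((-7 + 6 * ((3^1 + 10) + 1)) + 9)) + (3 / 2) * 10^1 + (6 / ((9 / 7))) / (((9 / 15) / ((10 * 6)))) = 16807 / 30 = 560.23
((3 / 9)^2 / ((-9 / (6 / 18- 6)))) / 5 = 17 / 1215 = 0.01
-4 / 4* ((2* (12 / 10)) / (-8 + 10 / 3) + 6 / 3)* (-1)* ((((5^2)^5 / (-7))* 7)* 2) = -203125000 / 7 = -29017857.14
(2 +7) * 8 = 72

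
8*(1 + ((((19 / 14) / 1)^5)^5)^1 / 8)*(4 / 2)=4152.84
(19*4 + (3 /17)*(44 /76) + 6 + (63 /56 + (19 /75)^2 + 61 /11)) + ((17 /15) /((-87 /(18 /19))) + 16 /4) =430395916981 /4636665000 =92.82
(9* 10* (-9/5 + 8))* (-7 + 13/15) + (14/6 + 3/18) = -34199/10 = -3419.90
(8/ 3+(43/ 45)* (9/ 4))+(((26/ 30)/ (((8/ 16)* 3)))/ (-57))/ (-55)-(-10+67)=-29446951/ 564300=-52.18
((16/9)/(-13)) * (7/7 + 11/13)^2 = -1024/2197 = -0.47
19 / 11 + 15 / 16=2.66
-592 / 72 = -74 / 9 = -8.22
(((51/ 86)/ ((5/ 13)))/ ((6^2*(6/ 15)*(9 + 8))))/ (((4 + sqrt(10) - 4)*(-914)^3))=-13*sqrt(10)/ 15759712124160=-0.00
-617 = -617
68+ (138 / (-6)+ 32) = 77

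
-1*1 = -1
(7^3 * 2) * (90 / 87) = 20580 / 29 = 709.66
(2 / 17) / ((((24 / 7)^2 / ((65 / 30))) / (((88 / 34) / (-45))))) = -7007 / 5618160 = -0.00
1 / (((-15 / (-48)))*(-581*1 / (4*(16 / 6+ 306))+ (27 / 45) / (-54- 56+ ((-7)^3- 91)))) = -4029952 / 594009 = -6.78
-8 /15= -0.53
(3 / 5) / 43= 0.01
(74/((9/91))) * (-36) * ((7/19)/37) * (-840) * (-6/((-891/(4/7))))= 1630720/1881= 866.94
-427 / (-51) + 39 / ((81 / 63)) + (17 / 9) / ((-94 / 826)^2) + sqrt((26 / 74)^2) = 2312310844 / 12505149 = 184.91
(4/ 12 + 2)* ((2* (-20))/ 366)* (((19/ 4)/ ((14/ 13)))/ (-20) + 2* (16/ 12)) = -8219/ 13176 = -0.62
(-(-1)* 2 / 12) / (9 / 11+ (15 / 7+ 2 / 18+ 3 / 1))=231 / 8416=0.03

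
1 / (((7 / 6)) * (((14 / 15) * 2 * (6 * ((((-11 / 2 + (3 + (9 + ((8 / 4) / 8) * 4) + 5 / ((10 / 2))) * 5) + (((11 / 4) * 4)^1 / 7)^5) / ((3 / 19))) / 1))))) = 3087 / 18925558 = 0.00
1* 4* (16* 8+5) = 532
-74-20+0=-94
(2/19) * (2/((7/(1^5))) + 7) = 102/133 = 0.77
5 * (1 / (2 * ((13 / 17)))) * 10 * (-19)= -8075 / 13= -621.15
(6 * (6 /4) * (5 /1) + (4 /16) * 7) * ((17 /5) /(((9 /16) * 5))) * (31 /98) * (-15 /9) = -197098 /6615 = -29.80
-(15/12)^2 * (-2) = 25/8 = 3.12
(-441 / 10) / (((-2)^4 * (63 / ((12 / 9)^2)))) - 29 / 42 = -242 / 315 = -0.77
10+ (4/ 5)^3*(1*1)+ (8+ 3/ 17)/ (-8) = 161329/ 17000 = 9.49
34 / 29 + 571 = 16593 / 29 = 572.17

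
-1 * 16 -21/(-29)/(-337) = -156389/9773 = -16.00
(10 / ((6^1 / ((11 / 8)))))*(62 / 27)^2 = 52855 / 4374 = 12.08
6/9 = 2/3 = 0.67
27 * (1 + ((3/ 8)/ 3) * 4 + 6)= 405/ 2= 202.50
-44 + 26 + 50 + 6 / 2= 35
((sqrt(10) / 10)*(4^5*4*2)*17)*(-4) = -278528*sqrt(10) / 5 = -176156.57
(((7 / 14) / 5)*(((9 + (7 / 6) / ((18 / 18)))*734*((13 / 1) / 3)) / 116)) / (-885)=-0.03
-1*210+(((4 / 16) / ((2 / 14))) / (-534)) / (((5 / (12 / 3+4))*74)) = -210.00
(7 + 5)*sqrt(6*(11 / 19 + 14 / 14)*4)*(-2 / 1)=-288*sqrt(95) / 19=-147.74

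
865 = 865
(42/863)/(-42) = -1/863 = -0.00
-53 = -53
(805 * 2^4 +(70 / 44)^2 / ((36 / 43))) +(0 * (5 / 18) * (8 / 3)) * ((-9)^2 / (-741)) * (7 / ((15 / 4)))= 224473795 / 17424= 12883.02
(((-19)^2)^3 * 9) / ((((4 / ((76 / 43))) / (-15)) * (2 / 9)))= -1086054162885 / 86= -12628536777.73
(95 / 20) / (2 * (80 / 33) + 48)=627 / 6976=0.09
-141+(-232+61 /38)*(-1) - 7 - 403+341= 775 /38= 20.39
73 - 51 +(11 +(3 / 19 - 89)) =-1061 / 19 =-55.84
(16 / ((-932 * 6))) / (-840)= 1 / 293580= 0.00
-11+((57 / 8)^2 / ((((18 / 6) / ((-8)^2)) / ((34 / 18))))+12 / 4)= 6113 / 3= 2037.67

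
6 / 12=1 / 2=0.50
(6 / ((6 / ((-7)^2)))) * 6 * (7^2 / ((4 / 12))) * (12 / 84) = 6174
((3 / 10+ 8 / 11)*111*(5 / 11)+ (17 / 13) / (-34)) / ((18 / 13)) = 81469 / 2178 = 37.41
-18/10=-9/5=-1.80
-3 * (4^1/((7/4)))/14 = -24/49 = -0.49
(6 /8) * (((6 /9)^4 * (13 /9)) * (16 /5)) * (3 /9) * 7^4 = 1997632 /3645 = 548.05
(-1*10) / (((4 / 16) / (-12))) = 480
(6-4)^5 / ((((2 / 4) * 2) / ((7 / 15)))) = 224 / 15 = 14.93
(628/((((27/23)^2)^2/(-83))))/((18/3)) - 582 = -8221112128/1594323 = -5156.49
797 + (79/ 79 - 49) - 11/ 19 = 14220/ 19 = 748.42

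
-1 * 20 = -20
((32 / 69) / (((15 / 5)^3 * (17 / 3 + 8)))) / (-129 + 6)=-32 / 3131703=-0.00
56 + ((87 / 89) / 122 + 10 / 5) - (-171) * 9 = 17340313 / 10858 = 1597.01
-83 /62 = -1.34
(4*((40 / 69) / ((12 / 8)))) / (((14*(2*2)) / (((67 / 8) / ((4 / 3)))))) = 335 / 1932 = 0.17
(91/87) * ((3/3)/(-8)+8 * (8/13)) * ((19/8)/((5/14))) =464569/13920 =33.37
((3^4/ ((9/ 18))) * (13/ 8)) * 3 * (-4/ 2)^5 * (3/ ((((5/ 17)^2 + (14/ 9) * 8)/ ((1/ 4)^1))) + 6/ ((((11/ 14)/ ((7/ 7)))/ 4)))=-25209293850/ 32593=-773457.30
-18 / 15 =-6 / 5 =-1.20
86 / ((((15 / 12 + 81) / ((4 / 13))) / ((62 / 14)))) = 42656 / 29939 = 1.42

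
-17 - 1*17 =-34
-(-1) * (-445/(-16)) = 27.81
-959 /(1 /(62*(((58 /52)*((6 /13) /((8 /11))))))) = -28450653 /676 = -42086.76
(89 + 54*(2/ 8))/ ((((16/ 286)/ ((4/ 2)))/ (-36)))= -263835/ 2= -131917.50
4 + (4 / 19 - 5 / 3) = 145 / 57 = 2.54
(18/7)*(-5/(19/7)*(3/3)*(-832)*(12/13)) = 69120/19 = 3637.89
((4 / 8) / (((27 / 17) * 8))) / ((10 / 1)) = 17 / 4320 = 0.00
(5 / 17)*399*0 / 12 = 0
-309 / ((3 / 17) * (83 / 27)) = -47277 / 83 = -569.60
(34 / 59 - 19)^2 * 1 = 1181569 / 3481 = 339.43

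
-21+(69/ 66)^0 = -20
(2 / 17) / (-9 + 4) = -2 / 85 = -0.02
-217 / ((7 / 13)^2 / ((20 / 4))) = -26195 / 7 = -3742.14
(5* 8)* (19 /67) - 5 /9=10.79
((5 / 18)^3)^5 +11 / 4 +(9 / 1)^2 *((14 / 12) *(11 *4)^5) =105143581810653003856597461389 / 6746640616477458432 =15584583170.75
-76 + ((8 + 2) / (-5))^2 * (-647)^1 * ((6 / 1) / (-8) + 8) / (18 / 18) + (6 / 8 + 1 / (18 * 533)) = -361468339 / 19188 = -18838.25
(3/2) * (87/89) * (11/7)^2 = 31581/8722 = 3.62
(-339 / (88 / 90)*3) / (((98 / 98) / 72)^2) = -59311440 / 11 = -5391949.09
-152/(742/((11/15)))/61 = -0.00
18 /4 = 4.50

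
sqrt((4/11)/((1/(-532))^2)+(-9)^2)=sqrt(12462857)/11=320.93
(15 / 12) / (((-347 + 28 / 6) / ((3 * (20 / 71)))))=-225 / 72917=-0.00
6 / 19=0.32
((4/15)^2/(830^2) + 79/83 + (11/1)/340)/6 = 2593304147/15810255000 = 0.16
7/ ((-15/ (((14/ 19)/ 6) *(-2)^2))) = -196/ 855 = -0.23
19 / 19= 1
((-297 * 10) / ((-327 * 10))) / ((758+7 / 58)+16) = 5742 / 4893991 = 0.00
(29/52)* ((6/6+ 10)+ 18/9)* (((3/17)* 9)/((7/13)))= 10179/476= 21.38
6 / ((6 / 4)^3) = 16 / 9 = 1.78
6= 6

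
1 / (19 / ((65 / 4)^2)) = 4225 / 304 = 13.90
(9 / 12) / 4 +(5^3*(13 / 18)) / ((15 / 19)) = 49481 / 432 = 114.54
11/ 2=5.50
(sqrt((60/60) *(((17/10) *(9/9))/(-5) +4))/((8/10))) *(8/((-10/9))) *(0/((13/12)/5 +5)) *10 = 0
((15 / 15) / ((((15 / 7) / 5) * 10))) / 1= 7 / 30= 0.23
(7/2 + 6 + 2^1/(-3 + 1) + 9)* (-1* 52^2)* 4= -189280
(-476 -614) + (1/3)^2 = -9809/9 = -1089.89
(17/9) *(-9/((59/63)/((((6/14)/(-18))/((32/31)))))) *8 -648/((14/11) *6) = -269301/3304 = -81.51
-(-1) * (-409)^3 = -68417929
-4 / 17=-0.24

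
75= 75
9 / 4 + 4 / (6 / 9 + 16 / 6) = 69 / 20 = 3.45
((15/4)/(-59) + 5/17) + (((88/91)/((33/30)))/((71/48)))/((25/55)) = 39869801/25921532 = 1.54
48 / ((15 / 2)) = 32 / 5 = 6.40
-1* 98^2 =-9604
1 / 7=0.14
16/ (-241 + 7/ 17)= -136/ 2045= -0.07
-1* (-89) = 89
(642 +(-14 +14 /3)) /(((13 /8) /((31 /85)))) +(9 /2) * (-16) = 17848 /255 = 69.99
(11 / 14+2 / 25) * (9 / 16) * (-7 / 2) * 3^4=-220887 / 1600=-138.05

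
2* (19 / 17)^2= 722 / 289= 2.50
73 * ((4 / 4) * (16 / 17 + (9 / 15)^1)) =9563 / 85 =112.51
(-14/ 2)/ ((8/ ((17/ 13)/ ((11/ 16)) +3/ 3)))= -2905/ 1144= -2.54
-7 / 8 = -0.88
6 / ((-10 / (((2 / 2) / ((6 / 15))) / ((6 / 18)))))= -9 / 2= -4.50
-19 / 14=-1.36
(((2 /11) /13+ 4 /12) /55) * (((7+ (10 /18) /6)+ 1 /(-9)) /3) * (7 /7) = 4321 /294030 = 0.01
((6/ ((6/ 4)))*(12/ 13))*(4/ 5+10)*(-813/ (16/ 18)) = -2370708/ 65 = -36472.43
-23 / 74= -0.31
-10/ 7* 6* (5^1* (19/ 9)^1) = -1900/ 21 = -90.48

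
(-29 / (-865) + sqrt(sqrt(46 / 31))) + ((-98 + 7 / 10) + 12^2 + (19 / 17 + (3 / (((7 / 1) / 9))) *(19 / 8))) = 31^(3 / 4) *46^(1 / 4) / 31 + 46948149 / 823480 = 58.12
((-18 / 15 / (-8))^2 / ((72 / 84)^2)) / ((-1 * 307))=-49 / 491200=-0.00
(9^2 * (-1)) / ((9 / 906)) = -8154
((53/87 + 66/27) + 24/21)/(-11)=-697/1827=-0.38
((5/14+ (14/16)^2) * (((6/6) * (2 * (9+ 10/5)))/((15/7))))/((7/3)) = 5533/1120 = 4.94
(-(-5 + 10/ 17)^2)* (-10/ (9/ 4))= 25000/ 289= 86.51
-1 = -1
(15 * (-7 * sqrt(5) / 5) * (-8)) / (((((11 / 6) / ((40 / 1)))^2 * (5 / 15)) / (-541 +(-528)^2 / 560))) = -1253283840 * sqrt(5) / 121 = -23160560.84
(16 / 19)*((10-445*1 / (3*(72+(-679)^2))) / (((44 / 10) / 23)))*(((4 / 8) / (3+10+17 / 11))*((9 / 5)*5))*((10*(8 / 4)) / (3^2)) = 1590788675 / 52566882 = 30.26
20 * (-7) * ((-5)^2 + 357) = -53480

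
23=23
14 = 14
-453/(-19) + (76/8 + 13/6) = 2024/57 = 35.51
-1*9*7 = -63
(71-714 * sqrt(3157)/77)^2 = 202507.62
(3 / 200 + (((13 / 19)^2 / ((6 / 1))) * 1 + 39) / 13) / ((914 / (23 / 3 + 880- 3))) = 868321123 / 296958600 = 2.92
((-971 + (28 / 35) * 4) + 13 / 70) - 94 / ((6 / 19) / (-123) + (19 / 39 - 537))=-551919729331 / 570495590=-967.44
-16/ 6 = -8/ 3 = -2.67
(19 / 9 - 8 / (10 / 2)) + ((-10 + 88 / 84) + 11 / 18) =-4933 / 630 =-7.83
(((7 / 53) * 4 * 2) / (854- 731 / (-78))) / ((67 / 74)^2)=23919168 / 16022044531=0.00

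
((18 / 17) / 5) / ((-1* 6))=-3 / 85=-0.04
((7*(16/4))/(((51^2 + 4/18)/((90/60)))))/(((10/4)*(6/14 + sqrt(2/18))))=3969/468220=0.01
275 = 275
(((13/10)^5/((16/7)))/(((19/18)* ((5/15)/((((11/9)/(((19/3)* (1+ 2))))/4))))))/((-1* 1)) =-85768683/1155200000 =-0.07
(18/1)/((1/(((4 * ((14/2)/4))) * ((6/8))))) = 189/2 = 94.50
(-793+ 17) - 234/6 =-815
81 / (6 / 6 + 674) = 3 / 25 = 0.12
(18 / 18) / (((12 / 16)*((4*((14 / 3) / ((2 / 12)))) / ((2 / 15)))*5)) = 1 / 3150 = 0.00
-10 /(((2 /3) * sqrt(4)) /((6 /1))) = -45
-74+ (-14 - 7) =-95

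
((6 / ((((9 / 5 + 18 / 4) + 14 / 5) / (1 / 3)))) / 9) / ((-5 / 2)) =-8 / 819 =-0.01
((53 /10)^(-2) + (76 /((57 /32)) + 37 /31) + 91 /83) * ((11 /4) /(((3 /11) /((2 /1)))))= 59020840340 /65048013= 907.34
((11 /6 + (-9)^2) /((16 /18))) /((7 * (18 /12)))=71 /8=8.88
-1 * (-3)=3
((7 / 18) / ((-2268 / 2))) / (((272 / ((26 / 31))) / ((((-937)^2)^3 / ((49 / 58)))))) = -255140202294355066793 / 301199472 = -847080509803.67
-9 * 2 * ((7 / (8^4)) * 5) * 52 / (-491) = 4095 / 251392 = 0.02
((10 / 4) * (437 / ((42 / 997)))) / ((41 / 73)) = 159026485 / 3444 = 46174.94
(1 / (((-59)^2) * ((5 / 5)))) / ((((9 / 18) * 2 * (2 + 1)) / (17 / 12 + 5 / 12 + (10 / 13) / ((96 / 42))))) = 677 / 3258216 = 0.00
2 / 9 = 0.22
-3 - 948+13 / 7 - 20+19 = -6651 / 7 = -950.14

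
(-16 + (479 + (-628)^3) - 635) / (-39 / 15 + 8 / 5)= 247673324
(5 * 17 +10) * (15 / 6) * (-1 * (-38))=9025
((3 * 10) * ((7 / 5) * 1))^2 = 1764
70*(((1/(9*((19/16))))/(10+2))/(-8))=-35/513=-0.07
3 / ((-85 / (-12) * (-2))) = -18 / 85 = -0.21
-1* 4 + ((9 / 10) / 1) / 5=-191 / 50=-3.82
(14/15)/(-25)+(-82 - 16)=-36764/375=-98.04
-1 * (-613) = 613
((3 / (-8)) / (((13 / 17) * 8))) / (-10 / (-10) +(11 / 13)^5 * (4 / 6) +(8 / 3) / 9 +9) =-39328497 / 6791575808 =-0.01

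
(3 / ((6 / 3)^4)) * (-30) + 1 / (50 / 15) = -213 / 40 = -5.32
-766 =-766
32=32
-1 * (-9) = 9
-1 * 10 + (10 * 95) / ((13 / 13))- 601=339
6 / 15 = 2 / 5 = 0.40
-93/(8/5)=-465/8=-58.12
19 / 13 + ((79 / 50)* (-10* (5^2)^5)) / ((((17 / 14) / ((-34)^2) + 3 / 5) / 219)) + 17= -2090988046188360 / 37193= -56219935100.38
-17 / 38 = -0.45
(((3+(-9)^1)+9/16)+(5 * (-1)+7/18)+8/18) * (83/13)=-38263/624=-61.32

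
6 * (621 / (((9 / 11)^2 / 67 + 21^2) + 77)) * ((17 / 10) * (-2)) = -513513594 / 20997535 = -24.46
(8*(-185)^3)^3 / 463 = -129961739795077000000000 / 463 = -280694902365177105831.53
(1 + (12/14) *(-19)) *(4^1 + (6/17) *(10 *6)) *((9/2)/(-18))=11449/119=96.21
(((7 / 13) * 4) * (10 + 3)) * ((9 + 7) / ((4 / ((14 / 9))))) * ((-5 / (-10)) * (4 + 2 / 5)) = 17248 / 45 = 383.29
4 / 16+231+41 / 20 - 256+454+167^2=283203 / 10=28320.30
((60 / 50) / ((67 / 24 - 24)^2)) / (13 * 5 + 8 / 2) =1152 / 29794315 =0.00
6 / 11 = 0.55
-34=-34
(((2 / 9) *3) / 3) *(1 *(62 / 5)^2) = 7688 / 225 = 34.17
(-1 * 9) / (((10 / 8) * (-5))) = 36 / 25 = 1.44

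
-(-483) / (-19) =-483 / 19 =-25.42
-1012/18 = -506/9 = -56.22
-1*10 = -10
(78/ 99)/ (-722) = -13/ 11913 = -0.00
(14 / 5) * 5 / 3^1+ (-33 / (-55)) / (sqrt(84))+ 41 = sqrt(21) / 70+ 137 / 3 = 45.73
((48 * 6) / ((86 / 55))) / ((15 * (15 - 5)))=264 / 215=1.23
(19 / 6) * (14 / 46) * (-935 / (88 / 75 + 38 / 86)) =-133681625 / 239614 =-557.90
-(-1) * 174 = 174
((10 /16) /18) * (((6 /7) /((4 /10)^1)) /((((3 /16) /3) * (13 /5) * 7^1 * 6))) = 125 /11466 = 0.01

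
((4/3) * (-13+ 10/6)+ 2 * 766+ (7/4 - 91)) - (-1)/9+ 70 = 5991/4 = 1497.75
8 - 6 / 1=2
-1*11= -11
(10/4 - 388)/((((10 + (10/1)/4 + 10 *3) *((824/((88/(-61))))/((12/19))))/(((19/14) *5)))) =50886/747677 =0.07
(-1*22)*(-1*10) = 220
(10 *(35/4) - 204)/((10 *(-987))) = 0.01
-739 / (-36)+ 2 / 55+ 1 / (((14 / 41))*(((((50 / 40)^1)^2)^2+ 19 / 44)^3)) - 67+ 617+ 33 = 492424423340970941 / 815694106259340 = 603.69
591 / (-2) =-591 / 2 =-295.50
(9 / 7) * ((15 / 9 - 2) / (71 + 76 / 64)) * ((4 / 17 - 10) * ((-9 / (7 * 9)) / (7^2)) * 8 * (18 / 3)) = -127488 / 15714545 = -0.01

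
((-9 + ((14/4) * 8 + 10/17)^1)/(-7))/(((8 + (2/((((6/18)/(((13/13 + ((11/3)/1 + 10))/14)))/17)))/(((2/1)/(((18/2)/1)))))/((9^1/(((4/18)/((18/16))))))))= -242757/930784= -0.26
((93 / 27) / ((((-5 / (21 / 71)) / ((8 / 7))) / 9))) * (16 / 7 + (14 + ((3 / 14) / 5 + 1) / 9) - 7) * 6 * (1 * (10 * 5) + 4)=-79320816 / 12425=-6383.97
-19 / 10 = -1.90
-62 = -62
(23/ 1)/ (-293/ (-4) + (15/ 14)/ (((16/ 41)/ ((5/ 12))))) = 20608/ 66657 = 0.31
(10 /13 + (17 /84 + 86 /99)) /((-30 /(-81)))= 198951 /40040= 4.97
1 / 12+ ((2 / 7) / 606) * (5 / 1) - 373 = -3163805 / 8484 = -372.91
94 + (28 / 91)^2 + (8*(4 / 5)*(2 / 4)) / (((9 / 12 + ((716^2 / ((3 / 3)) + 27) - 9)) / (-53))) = 163050504242 / 1732840655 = 94.09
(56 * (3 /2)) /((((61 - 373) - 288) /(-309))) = 2163 /50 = 43.26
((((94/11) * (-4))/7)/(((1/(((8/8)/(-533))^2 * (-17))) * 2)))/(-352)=-799/1924987064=-0.00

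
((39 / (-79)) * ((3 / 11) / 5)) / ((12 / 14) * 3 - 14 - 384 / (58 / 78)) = 23751 / 465575440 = 0.00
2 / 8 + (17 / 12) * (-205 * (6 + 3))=-5227 / 2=-2613.50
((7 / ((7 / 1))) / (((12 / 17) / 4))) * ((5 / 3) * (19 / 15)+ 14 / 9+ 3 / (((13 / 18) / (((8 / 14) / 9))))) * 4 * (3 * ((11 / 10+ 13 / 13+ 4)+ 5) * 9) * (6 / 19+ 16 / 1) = 753207372 / 1729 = 435631.79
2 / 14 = 1 / 7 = 0.14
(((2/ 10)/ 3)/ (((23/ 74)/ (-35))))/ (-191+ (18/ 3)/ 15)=2590/ 65757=0.04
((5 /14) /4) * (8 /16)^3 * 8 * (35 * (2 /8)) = 25 /32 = 0.78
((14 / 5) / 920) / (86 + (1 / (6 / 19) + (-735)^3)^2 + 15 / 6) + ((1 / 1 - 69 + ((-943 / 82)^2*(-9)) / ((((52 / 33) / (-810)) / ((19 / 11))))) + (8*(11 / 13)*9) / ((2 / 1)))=27590759420672442856616440429 / 26108646614714138516200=1056767.12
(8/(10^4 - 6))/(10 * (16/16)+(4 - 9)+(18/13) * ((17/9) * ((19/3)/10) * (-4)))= -780/1584049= -0.00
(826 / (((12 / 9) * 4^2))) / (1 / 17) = 21063 / 32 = 658.22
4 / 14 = 2 / 7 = 0.29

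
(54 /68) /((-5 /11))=-297 /170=-1.75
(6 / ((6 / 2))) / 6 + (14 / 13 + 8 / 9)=269 / 117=2.30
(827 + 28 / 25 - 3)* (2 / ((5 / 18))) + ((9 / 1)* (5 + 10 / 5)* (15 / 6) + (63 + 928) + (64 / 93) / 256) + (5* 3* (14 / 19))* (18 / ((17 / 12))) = 108587982973 / 15019500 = 7229.80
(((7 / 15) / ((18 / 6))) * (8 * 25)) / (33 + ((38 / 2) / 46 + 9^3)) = 12880 / 315639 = 0.04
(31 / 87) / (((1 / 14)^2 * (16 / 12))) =1519 / 29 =52.38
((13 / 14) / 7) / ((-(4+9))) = -1 / 98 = -0.01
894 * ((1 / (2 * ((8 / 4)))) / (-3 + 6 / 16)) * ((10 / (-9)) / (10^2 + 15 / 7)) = 1192 / 1287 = 0.93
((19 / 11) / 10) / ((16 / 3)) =57 / 1760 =0.03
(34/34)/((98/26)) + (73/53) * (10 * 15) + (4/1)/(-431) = 231539621/1119307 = 206.86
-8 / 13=-0.62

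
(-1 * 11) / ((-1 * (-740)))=-11 / 740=-0.01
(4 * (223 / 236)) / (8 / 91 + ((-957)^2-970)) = 20293 / 4911985823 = 0.00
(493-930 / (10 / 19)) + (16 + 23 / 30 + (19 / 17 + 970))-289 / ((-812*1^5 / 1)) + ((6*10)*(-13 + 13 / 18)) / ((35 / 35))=-70567873 / 69020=-1022.43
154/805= 22/115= 0.19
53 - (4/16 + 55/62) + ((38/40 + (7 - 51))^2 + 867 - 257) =31188051/12400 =2515.17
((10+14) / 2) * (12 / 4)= 36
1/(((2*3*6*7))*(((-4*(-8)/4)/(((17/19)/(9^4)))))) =17/251312544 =0.00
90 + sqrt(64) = 98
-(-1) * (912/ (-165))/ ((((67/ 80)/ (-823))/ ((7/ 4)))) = 7005376/ 737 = 9505.26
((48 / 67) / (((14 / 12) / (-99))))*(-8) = 228096 / 469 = 486.35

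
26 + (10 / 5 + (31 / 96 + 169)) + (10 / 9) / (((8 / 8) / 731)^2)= 593931.77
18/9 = 2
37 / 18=2.06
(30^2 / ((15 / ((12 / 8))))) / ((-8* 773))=-45 / 3092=-0.01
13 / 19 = 0.68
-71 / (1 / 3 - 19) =213 / 56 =3.80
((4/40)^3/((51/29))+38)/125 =1938029/6375000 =0.30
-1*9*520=-4680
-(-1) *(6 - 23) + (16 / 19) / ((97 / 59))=-30387 / 1843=-16.49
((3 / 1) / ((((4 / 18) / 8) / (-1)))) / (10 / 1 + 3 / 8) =-864 / 83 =-10.41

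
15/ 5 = 3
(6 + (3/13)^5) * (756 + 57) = 1811364813/371293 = 4878.53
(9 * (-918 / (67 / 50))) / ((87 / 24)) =-3304800 / 1943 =-1700.87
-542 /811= -0.67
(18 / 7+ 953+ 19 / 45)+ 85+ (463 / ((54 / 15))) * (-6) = 84838 / 315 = 269.33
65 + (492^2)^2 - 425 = 58594979736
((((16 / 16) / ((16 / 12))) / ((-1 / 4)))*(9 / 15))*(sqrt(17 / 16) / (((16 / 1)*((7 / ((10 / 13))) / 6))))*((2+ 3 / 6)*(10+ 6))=-135*sqrt(17) / 182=-3.06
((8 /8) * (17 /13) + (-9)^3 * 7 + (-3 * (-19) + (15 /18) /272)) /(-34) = 107028127 /721344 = 148.37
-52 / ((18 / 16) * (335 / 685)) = -56992 / 603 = -94.51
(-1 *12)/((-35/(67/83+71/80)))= 33759/58100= 0.58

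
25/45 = 5/9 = 0.56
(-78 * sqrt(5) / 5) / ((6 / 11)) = -143 * sqrt(5) / 5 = -63.95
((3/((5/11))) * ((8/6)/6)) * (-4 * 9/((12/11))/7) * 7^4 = -83006/5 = -16601.20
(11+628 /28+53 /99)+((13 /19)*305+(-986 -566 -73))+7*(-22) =-20229145 /13167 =-1536.35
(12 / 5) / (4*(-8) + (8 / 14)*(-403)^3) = -7 / 109084805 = -0.00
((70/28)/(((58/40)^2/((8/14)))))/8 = 500/5887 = 0.08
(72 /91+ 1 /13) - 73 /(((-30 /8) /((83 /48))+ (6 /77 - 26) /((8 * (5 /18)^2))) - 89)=2742191616 /1936118639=1.42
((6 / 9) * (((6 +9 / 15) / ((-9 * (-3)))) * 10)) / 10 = 22 / 135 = 0.16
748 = 748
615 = 615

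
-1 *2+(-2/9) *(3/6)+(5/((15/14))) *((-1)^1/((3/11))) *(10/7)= -239/9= -26.56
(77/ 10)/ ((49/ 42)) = 33/ 5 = 6.60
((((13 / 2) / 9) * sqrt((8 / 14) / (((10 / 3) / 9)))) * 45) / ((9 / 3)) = 13 * sqrt(210) / 14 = 13.46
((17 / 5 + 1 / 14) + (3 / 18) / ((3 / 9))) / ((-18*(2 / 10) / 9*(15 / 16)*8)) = -139 / 105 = -1.32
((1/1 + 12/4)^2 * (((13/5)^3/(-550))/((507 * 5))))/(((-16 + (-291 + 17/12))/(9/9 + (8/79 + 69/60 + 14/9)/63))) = 97320392/141157440703125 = 0.00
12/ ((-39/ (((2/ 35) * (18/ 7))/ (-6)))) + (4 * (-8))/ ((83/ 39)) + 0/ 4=-3972888/ 264355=-15.03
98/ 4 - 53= -57/ 2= -28.50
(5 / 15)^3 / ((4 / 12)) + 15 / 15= 1.11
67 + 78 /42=482 /7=68.86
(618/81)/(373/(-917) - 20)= -188902/505251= -0.37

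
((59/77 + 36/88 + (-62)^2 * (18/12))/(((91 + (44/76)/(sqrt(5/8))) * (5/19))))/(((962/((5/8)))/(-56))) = -213212529425/24332473836 + 320620345 * sqrt(10)/14378279994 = -8.69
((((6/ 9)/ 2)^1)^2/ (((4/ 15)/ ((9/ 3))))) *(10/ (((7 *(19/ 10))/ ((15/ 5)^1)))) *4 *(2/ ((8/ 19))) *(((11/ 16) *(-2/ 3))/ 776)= -1375/ 43456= -0.03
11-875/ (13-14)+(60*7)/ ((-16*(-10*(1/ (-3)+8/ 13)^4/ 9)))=541015757/ 117128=4619.01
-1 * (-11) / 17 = 11 / 17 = 0.65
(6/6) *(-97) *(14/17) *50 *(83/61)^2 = -467763100/63257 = -7394.65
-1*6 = -6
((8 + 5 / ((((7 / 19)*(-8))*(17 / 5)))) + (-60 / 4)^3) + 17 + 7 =-3183011 / 952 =-3343.50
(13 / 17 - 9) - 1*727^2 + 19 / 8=-71880741 / 136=-528534.86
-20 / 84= -5 / 21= -0.24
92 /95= 0.97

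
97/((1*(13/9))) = 873/13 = 67.15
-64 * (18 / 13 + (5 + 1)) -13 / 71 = -436393 / 923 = -472.80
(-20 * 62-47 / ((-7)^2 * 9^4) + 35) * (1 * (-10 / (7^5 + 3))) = 387394292 / 540423009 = 0.72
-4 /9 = -0.44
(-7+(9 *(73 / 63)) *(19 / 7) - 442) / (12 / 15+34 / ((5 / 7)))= -8.69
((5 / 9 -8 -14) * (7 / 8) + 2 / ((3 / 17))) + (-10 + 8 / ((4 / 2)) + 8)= -5.43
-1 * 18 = -18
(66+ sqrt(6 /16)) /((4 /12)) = 3 * sqrt(6) /4+ 198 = 199.84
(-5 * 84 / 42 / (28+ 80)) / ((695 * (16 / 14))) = -0.00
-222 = -222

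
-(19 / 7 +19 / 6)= -247 / 42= -5.88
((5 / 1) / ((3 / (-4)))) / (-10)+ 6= 20 / 3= 6.67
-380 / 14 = -190 / 7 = -27.14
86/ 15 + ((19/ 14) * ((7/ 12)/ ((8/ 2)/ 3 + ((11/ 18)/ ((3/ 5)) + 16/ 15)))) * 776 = 2567428/ 13845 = 185.44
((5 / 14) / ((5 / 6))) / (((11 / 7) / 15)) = 45 / 11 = 4.09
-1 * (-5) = 5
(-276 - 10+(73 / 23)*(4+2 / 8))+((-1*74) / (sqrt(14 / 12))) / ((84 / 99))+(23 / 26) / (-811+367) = -72355435 / 265512 - 1221*sqrt(42) / 98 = -353.26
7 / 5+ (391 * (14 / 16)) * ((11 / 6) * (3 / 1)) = 150647 / 80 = 1883.09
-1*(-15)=15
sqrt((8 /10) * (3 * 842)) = 2 * sqrt(12630) /5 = 44.95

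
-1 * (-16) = 16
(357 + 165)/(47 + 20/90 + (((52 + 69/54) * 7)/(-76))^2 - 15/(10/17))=976883328/85715857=11.40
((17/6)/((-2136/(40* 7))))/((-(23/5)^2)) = 14875/847458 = 0.02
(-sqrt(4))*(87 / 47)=-174 / 47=-3.70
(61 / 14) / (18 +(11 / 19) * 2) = 1159 / 5096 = 0.23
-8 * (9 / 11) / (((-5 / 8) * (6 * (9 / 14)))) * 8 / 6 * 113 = 409.08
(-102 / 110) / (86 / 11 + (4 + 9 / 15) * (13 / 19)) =-969 / 11459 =-0.08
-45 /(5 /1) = -9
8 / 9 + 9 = 89 / 9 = 9.89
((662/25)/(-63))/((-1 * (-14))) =-331/11025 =-0.03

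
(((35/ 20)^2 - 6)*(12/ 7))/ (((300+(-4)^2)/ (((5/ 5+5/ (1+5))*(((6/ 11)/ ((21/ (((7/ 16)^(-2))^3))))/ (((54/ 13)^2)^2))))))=-87973363712/ 242028477051039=-0.00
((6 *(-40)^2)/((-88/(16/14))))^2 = 92160000/5929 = 15543.94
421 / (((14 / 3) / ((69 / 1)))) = 87147 / 14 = 6224.79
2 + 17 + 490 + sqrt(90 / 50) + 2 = 3 * sqrt(5) / 5 + 511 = 512.34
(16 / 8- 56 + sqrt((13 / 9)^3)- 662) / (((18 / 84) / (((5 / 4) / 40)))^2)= -15.19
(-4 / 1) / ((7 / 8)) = -32 / 7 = -4.57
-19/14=-1.36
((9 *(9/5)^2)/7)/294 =243/17150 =0.01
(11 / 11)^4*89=89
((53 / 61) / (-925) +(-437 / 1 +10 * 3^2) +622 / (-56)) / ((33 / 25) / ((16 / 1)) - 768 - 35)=2263099836 / 5074117433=0.45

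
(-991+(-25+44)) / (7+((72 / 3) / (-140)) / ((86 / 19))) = -731430 / 5239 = -139.61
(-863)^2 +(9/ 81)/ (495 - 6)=3277728370/ 4401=744769.00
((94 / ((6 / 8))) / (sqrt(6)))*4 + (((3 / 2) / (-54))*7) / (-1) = 7 / 36 + 752*sqrt(6) / 9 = 204.86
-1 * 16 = -16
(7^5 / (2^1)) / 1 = 8403.50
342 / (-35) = -342 / 35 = -9.77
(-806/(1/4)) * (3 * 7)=-67704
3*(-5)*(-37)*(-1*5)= -2775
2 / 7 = 0.29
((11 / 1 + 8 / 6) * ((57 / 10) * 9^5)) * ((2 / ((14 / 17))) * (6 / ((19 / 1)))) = 111425463 / 35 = 3183584.66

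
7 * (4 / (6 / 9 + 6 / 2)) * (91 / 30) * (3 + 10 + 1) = 324.29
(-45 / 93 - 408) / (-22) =18.57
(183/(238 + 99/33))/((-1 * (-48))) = 61/3856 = 0.02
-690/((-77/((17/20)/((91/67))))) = 78591/14014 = 5.61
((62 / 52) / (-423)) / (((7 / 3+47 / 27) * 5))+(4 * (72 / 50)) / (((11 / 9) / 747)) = 473213127 / 134420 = 3520.41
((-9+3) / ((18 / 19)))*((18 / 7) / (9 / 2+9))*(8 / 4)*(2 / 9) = -304 / 567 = -0.54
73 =73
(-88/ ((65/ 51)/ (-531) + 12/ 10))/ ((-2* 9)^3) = 55165/ 4378347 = 0.01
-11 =-11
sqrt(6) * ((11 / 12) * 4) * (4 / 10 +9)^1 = 517 * sqrt(6) / 15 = 84.43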